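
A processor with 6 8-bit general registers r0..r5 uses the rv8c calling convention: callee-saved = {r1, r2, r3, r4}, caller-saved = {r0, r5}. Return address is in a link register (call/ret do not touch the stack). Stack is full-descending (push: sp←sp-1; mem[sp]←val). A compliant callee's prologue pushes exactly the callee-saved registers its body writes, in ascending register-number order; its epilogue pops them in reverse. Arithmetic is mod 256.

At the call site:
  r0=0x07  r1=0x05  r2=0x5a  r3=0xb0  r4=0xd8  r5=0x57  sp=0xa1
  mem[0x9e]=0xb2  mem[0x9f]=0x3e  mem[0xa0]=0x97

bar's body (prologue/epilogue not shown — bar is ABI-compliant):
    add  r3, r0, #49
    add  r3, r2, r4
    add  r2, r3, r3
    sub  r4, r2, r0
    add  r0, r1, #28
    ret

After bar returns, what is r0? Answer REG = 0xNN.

REG = 0x21

prologue: push r2 → mem[0xa0]=0x5a, sp=0xa0
prologue: push r3 → mem[0x9f]=0xb0, sp=0x9f
prologue: push r4 → mem[0x9e]=0xd8, sp=0x9e
body[0] add  r3, r0, #49 → r3=0x38
body[1] add  r3, r2, r4 → r3=0x32
body[2] add  r2, r3, r3 → r2=0x64
body[3] sub  r4, r2, r0 → r4=0x5d
body[4] add  r0, r1, #28 → r0=0x21
epilogue: pop r4=0xd8, sp=0x9f
epilogue: pop r3=0xb0, sp=0xa0
epilogue: pop r2=0x5a, sp=0xa1
r0 is caller-saved → body value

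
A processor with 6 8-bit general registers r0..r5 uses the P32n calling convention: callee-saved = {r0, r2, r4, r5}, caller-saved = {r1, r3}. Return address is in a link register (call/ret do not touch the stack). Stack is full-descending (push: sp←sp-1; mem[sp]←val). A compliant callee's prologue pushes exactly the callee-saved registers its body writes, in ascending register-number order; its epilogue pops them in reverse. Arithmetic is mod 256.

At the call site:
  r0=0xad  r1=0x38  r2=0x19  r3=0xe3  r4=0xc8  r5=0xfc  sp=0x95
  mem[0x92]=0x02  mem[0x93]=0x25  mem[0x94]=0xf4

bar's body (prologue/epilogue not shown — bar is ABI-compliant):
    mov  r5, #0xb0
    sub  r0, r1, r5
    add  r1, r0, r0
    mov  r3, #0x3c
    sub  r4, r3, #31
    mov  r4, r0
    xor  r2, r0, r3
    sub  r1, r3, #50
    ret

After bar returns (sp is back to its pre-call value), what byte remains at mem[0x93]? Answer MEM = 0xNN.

prologue: push r0 -> mem[0x94]=0xad, sp=0x94
prologue: push r2 -> mem[0x93]=0x19, sp=0x93
prologue: push r4 -> mem[0x92]=0xc8, sp=0x92
prologue: push r5 -> mem[0x91]=0xfc, sp=0x91
body[0] mov  r5, #0xb0 -> r5=0xb0
body[1] sub  r0, r1, r5 -> r0=0x88
body[2] add  r1, r0, r0 -> r1=0x10
body[3] mov  r3, #0x3c -> r3=0x3c
body[4] sub  r4, r3, #31 -> r4=0x1d
body[5] mov  r4, r0 -> r4=0x88
body[6] xor  r2, r0, r3 -> r2=0xb4
body[7] sub  r1, r3, #50 -> r1=0x0a
epilogue: pop r5=0xfc, sp=0x92
epilogue: pop r4=0xc8, sp=0x93
epilogue: pop r2=0x19, sp=0x94
epilogue: pop r0=0xad, sp=0x95
prologue pushed ['r0', 'r2', 'r4', 'r5'] at ['0x94', '0x93', '0x92', '0x91']

MEM = 0x19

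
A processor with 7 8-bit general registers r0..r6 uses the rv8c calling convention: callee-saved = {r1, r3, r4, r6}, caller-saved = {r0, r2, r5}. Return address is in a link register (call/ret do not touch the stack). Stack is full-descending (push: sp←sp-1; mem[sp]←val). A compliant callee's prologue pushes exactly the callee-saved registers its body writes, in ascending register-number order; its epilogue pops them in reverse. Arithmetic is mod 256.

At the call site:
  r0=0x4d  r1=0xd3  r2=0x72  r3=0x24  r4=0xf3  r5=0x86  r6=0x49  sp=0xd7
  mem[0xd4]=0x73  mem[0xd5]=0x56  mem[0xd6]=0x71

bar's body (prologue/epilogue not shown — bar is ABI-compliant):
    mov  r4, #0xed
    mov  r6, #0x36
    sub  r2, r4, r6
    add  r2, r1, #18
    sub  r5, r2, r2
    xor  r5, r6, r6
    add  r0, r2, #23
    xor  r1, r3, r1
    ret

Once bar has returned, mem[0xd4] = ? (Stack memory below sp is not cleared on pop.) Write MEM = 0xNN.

prologue: push r1 -> mem[0xd6]=0xd3, sp=0xd6
prologue: push r4 -> mem[0xd5]=0xf3, sp=0xd5
prologue: push r6 -> mem[0xd4]=0x49, sp=0xd4
body[0] mov  r4, #0xed -> r4=0xed
body[1] mov  r6, #0x36 -> r6=0x36
body[2] sub  r2, r4, r6 -> r2=0xb7
body[3] add  r2, r1, #18 -> r2=0xe5
body[4] sub  r5, r2, r2 -> r5=0x00
body[5] xor  r5, r6, r6 -> r5=0x00
body[6] add  r0, r2, #23 -> r0=0xfc
body[7] xor  r1, r3, r1 -> r1=0xf7
epilogue: pop r6=0x49, sp=0xd5
epilogue: pop r4=0xf3, sp=0xd6
epilogue: pop r1=0xd3, sp=0xd7
prologue pushed ['r1', 'r4', 'r6'] at ['0xd6', '0xd5', '0xd4']

MEM = 0x49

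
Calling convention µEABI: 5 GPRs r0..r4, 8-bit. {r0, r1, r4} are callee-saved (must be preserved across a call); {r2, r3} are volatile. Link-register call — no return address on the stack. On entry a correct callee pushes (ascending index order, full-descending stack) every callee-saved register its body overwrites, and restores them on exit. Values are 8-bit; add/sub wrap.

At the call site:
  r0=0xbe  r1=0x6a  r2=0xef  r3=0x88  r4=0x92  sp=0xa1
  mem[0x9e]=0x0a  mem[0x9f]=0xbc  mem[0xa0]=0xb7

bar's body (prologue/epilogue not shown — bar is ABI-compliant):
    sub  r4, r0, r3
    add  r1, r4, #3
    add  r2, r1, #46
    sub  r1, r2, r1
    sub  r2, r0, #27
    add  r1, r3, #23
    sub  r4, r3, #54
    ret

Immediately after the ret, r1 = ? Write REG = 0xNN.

REG = 0x6a

prologue: push r1 -> mem[0xa0]=0x6a, sp=0xa0
prologue: push r4 -> mem[0x9f]=0x92, sp=0x9f
body[0] sub  r4, r0, r3 -> r4=0x36
body[1] add  r1, r4, #3 -> r1=0x39
body[2] add  r2, r1, #46 -> r2=0x67
body[3] sub  r1, r2, r1 -> r1=0x2e
body[4] sub  r2, r0, #27 -> r2=0xa3
body[5] add  r1, r3, #23 -> r1=0x9f
body[6] sub  r4, r3, #54 -> r4=0x52
epilogue: pop r4=0x92, sp=0xa0
epilogue: pop r1=0x6a, sp=0xa1
r1 is callee-saved -> restored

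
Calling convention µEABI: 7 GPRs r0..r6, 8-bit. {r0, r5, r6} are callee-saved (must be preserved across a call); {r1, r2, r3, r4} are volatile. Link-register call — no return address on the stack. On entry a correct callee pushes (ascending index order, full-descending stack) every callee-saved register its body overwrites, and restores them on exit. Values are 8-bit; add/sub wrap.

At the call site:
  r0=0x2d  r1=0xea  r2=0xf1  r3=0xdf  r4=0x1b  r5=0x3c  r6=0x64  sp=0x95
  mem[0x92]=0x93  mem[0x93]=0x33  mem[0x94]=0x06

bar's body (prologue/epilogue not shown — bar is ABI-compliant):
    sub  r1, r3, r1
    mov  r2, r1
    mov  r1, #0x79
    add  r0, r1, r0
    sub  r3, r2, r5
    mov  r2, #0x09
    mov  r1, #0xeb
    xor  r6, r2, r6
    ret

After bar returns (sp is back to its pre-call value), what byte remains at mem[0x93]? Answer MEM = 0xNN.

prologue: push r0 -> mem[0x94]=0x2d, sp=0x94
prologue: push r6 -> mem[0x93]=0x64, sp=0x93
body[0] sub  r1, r3, r1 -> r1=0xf5
body[1] mov  r2, r1 -> r2=0xf5
body[2] mov  r1, #0x79 -> r1=0x79
body[3] add  r0, r1, r0 -> r0=0xa6
body[4] sub  r3, r2, r5 -> r3=0xb9
body[5] mov  r2, #0x09 -> r2=0x09
body[6] mov  r1, #0xeb -> r1=0xeb
body[7] xor  r6, r2, r6 -> r6=0x6d
epilogue: pop r6=0x64, sp=0x94
epilogue: pop r0=0x2d, sp=0x95
prologue pushed ['r0', 'r6'] at ['0x94', '0x93']

MEM = 0x64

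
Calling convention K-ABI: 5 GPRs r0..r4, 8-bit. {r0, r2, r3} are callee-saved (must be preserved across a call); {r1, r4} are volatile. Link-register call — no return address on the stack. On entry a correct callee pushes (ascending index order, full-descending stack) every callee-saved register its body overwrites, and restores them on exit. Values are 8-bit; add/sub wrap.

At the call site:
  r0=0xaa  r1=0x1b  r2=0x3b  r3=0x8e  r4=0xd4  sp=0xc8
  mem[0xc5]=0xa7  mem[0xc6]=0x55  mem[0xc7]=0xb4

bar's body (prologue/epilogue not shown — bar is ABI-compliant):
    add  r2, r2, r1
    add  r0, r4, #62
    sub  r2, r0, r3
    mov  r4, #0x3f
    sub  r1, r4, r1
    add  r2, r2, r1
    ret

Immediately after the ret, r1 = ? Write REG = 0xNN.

prologue: push r0 -> mem[0xc7]=0xaa, sp=0xc7
prologue: push r2 -> mem[0xc6]=0x3b, sp=0xc6
body[0] add  r2, r2, r1 -> r2=0x56
body[1] add  r0, r4, #62 -> r0=0x12
body[2] sub  r2, r0, r3 -> r2=0x84
body[3] mov  r4, #0x3f -> r4=0x3f
body[4] sub  r1, r4, r1 -> r1=0x24
body[5] add  r2, r2, r1 -> r2=0xa8
epilogue: pop r2=0x3b, sp=0xc7
epilogue: pop r0=0xaa, sp=0xc8
r1 is caller-saved -> body value

REG = 0x24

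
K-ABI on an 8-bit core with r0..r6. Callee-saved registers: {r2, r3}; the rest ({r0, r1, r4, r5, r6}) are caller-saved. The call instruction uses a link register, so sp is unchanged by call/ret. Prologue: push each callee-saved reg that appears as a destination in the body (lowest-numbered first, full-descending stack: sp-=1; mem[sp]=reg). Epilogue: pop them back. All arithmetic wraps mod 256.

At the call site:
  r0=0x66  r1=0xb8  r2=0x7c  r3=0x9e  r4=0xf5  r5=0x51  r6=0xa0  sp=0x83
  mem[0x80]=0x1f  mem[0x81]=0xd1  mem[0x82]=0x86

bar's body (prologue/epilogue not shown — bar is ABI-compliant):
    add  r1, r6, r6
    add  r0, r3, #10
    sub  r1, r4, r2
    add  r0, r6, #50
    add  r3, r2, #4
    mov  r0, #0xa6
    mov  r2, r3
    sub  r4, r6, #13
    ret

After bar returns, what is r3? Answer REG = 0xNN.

REG = 0x9e

prologue: push r2 → mem[0x82]=0x7c, sp=0x82
prologue: push r3 → mem[0x81]=0x9e, sp=0x81
body[0] add  r1, r6, r6 → r1=0x40
body[1] add  r0, r3, #10 → r0=0xa8
body[2] sub  r1, r4, r2 → r1=0x79
body[3] add  r0, r6, #50 → r0=0xd2
body[4] add  r3, r2, #4 → r3=0x80
body[5] mov  r0, #0xa6 → r0=0xa6
body[6] mov  r2, r3 → r2=0x80
body[7] sub  r4, r6, #13 → r4=0x93
epilogue: pop r3=0x9e, sp=0x82
epilogue: pop r2=0x7c, sp=0x83
r3 is callee-saved → restored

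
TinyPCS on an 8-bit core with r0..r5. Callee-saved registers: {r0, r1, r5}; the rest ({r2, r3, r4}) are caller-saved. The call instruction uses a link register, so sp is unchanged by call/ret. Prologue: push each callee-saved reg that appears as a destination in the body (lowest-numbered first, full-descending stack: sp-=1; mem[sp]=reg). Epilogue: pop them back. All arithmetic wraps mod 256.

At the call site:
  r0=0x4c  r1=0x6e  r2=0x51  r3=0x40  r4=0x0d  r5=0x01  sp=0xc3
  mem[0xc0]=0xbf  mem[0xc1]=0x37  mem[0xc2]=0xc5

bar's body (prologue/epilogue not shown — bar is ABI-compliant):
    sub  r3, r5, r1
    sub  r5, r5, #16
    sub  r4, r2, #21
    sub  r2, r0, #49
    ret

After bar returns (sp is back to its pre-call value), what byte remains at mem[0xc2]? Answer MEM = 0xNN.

MEM = 0x01

prologue: push r5 -> mem[0xc2]=0x01, sp=0xc2
body[0] sub  r3, r5, r1 -> r3=0x93
body[1] sub  r5, r5, #16 -> r5=0xf1
body[2] sub  r4, r2, #21 -> r4=0x3c
body[3] sub  r2, r0, #49 -> r2=0x1b
epilogue: pop r5=0x01, sp=0xc3
prologue pushed ['r5'] at ['0xc2']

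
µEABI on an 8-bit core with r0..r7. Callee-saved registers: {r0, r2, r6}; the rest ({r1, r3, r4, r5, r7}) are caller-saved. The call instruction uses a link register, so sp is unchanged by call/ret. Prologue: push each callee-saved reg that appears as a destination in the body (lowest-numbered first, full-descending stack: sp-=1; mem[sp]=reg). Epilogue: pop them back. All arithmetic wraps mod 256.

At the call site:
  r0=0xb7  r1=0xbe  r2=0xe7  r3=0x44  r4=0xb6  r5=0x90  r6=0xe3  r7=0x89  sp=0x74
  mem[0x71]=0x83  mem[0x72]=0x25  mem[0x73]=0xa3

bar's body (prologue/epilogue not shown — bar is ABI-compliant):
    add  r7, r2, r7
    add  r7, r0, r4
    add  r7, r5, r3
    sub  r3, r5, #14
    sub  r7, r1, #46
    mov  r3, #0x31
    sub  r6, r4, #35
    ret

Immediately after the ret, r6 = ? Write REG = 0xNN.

REG = 0xe3

prologue: push r6 → mem[0x73]=0xe3, sp=0x73
body[0] add  r7, r2, r7 → r7=0x70
body[1] add  r7, r0, r4 → r7=0x6d
body[2] add  r7, r5, r3 → r7=0xd4
body[3] sub  r3, r5, #14 → r3=0x82
body[4] sub  r7, r1, #46 → r7=0x90
body[5] mov  r3, #0x31 → r3=0x31
body[6] sub  r6, r4, #35 → r6=0x93
epilogue: pop r6=0xe3, sp=0x74
r6 is callee-saved → restored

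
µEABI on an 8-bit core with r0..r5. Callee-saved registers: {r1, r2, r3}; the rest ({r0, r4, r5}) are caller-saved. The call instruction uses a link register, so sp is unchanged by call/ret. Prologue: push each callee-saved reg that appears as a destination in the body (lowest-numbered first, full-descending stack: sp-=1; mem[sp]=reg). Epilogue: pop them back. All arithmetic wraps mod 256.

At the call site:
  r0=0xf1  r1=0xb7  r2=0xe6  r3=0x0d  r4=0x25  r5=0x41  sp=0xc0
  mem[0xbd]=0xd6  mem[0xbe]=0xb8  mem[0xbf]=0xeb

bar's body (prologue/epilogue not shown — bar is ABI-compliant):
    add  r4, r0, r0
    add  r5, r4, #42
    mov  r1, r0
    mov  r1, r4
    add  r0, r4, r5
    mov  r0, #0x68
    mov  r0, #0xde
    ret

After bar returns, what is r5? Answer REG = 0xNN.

prologue: push r1 -> mem[0xbf]=0xb7, sp=0xbf
body[0] add  r4, r0, r0 -> r4=0xe2
body[1] add  r5, r4, #42 -> r5=0x0c
body[2] mov  r1, r0 -> r1=0xf1
body[3] mov  r1, r4 -> r1=0xe2
body[4] add  r0, r4, r5 -> r0=0xee
body[5] mov  r0, #0x68 -> r0=0x68
body[6] mov  r0, #0xde -> r0=0xde
epilogue: pop r1=0xb7, sp=0xc0
r5 is caller-saved -> body value

REG = 0x0c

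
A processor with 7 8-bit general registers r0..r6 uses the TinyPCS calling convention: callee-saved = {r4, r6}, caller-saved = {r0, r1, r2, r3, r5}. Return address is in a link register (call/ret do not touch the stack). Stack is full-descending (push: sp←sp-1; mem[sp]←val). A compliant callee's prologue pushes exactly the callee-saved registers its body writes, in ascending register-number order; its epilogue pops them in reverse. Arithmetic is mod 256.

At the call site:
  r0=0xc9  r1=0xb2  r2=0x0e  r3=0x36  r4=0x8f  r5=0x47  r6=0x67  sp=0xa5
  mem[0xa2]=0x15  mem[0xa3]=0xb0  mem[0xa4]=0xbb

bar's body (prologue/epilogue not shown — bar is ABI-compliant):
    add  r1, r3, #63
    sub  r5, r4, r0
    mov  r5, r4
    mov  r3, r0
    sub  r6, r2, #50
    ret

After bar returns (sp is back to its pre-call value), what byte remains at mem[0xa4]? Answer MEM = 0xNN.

prologue: push r6 → mem[0xa4]=0x67, sp=0xa4
body[0] add  r1, r3, #63 → r1=0x75
body[1] sub  r5, r4, r0 → r5=0xc6
body[2] mov  r5, r4 → r5=0x8f
body[3] mov  r3, r0 → r3=0xc9
body[4] sub  r6, r2, #50 → r6=0xdc
epilogue: pop r6=0x67, sp=0xa5
prologue pushed ['r6'] at ['0xa4']

MEM = 0x67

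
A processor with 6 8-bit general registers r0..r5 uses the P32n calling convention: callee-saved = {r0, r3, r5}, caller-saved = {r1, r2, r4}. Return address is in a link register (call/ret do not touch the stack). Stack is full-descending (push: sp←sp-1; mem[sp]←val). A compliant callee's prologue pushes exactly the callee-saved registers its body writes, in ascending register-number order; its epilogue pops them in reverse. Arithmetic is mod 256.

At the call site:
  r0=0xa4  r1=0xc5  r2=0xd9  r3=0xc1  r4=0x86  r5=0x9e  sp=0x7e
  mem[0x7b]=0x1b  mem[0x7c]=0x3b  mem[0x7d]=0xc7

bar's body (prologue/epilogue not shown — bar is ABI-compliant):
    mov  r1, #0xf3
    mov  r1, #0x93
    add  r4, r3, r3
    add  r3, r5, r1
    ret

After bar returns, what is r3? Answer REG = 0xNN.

prologue: push r3 → mem[0x7d]=0xc1, sp=0x7d
body[0] mov  r1, #0xf3 → r1=0xf3
body[1] mov  r1, #0x93 → r1=0x93
body[2] add  r4, r3, r3 → r4=0x82
body[3] add  r3, r5, r1 → r3=0x31
epilogue: pop r3=0xc1, sp=0x7e
r3 is callee-saved → restored

REG = 0xc1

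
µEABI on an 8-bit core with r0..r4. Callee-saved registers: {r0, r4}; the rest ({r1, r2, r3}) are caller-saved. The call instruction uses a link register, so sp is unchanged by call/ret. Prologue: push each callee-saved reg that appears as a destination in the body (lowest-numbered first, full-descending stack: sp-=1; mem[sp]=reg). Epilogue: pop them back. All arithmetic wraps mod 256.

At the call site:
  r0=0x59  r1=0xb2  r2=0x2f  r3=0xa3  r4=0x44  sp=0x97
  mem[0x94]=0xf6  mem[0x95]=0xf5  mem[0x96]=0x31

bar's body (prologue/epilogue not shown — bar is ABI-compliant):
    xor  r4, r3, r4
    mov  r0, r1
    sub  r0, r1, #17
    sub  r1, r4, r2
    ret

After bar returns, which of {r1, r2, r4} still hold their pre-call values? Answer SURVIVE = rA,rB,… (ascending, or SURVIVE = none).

SURVIVE = r2,r4

prologue: push r0 -> mem[0x96]=0x59, sp=0x96
prologue: push r4 -> mem[0x95]=0x44, sp=0x95
body[0] xor  r4, r3, r4 -> r4=0xe7
body[1] mov  r0, r1 -> r0=0xb2
body[2] sub  r0, r1, #17 -> r0=0xa1
body[3] sub  r1, r4, r2 -> r1=0xb8
epilogue: pop r4=0x44, sp=0x96
epilogue: pop r0=0x59, sp=0x97
r1: caller-saved, written=True
r2: caller-saved, written=False
r4: callee-saved, written=True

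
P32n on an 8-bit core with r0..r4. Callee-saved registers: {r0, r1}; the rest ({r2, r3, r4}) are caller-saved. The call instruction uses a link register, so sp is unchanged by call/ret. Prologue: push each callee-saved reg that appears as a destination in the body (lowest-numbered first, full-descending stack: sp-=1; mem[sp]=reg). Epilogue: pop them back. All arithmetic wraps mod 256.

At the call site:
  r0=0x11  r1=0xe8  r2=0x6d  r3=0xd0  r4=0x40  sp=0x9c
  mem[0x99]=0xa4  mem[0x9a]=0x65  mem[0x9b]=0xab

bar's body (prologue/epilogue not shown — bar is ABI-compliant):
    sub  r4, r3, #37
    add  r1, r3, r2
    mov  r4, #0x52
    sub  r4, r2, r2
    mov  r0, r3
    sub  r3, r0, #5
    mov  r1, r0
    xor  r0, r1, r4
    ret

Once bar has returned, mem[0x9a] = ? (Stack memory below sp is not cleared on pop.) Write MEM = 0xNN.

MEM = 0xe8

prologue: push r0 -> mem[0x9b]=0x11, sp=0x9b
prologue: push r1 -> mem[0x9a]=0xe8, sp=0x9a
body[0] sub  r4, r3, #37 -> r4=0xab
body[1] add  r1, r3, r2 -> r1=0x3d
body[2] mov  r4, #0x52 -> r4=0x52
body[3] sub  r4, r2, r2 -> r4=0x00
body[4] mov  r0, r3 -> r0=0xd0
body[5] sub  r3, r0, #5 -> r3=0xcb
body[6] mov  r1, r0 -> r1=0xd0
body[7] xor  r0, r1, r4 -> r0=0xd0
epilogue: pop r1=0xe8, sp=0x9b
epilogue: pop r0=0x11, sp=0x9c
prologue pushed ['r0', 'r1'] at ['0x9b', '0x9a']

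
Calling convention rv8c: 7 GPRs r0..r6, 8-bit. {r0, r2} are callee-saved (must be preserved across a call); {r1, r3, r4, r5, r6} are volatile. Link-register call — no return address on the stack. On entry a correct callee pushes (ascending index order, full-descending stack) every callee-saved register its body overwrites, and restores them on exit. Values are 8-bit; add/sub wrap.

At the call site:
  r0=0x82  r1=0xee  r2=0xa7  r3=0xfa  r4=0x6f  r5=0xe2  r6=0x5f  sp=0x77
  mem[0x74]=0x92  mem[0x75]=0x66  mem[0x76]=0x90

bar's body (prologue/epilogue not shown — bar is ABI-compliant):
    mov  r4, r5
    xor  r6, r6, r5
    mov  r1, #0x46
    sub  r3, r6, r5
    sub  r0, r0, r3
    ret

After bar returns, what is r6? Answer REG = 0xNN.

REG = 0xbd

prologue: push r0 → mem[0x76]=0x82, sp=0x76
body[0] mov  r4, r5 → r4=0xe2
body[1] xor  r6, r6, r5 → r6=0xbd
body[2] mov  r1, #0x46 → r1=0x46
body[3] sub  r3, r6, r5 → r3=0xdb
body[4] sub  r0, r0, r3 → r0=0xa7
epilogue: pop r0=0x82, sp=0x77
r6 is caller-saved → body value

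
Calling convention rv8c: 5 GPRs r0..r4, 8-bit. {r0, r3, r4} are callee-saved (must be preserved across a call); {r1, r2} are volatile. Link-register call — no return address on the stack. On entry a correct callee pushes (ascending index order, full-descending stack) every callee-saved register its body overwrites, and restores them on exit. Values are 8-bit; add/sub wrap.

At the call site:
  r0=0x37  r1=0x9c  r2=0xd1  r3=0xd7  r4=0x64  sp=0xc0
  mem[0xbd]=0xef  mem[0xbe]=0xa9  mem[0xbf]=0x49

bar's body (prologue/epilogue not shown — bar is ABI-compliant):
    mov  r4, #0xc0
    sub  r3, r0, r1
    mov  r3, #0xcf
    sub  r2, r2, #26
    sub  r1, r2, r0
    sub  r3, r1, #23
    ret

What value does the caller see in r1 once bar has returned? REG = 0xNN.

REG = 0x80

prologue: push r3 -> mem[0xbf]=0xd7, sp=0xbf
prologue: push r4 -> mem[0xbe]=0x64, sp=0xbe
body[0] mov  r4, #0xc0 -> r4=0xc0
body[1] sub  r3, r0, r1 -> r3=0x9b
body[2] mov  r3, #0xcf -> r3=0xcf
body[3] sub  r2, r2, #26 -> r2=0xb7
body[4] sub  r1, r2, r0 -> r1=0x80
body[5] sub  r3, r1, #23 -> r3=0x69
epilogue: pop r4=0x64, sp=0xbf
epilogue: pop r3=0xd7, sp=0xc0
r1 is caller-saved -> body value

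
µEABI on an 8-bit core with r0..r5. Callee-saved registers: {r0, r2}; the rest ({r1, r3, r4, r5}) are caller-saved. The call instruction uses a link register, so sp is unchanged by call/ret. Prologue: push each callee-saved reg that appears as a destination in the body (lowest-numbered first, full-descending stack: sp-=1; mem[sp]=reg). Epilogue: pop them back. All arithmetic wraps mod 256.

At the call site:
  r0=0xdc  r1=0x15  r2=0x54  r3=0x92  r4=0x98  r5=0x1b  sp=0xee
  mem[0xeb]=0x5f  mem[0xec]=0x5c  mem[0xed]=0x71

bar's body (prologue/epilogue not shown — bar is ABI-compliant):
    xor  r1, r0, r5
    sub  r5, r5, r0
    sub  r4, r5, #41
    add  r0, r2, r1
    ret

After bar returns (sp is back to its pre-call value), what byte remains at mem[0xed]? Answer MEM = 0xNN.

prologue: push r0 → mem[0xed]=0xdc, sp=0xed
body[0] xor  r1, r0, r5 → r1=0xc7
body[1] sub  r5, r5, r0 → r5=0x3f
body[2] sub  r4, r5, #41 → r4=0x16
body[3] add  r0, r2, r1 → r0=0x1b
epilogue: pop r0=0xdc, sp=0xee
prologue pushed ['r0'] at ['0xed']

MEM = 0xdc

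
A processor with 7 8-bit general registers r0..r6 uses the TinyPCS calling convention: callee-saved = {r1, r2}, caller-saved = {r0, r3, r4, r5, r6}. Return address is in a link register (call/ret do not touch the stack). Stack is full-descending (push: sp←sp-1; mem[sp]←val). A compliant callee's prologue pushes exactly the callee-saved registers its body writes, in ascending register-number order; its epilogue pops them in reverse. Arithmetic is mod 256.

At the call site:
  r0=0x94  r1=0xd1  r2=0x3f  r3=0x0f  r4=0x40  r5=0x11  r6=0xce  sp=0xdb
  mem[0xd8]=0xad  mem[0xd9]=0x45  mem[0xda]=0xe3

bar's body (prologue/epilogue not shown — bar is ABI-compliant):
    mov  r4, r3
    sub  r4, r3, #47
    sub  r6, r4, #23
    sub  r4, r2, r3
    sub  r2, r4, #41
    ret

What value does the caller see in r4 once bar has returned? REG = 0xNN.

prologue: push r2 -> mem[0xda]=0x3f, sp=0xda
body[0] mov  r4, r3 -> r4=0x0f
body[1] sub  r4, r3, #47 -> r4=0xe0
body[2] sub  r6, r4, #23 -> r6=0xc9
body[3] sub  r4, r2, r3 -> r4=0x30
body[4] sub  r2, r4, #41 -> r2=0x07
epilogue: pop r2=0x3f, sp=0xdb
r4 is caller-saved -> body value

REG = 0x30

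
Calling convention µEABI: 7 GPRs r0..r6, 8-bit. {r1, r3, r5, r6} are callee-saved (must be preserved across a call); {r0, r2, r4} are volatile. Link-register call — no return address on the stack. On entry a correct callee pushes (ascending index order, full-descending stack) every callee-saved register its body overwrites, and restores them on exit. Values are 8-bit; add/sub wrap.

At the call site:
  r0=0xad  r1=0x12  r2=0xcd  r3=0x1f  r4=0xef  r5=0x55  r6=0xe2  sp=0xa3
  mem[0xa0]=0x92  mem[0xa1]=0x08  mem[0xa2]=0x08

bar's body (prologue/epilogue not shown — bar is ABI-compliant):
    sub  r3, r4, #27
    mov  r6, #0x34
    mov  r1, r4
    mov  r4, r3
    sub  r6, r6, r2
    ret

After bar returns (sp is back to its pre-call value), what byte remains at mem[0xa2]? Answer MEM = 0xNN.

prologue: push r1 -> mem[0xa2]=0x12, sp=0xa2
prologue: push r3 -> mem[0xa1]=0x1f, sp=0xa1
prologue: push r6 -> mem[0xa0]=0xe2, sp=0xa0
body[0] sub  r3, r4, #27 -> r3=0xd4
body[1] mov  r6, #0x34 -> r6=0x34
body[2] mov  r1, r4 -> r1=0xef
body[3] mov  r4, r3 -> r4=0xd4
body[4] sub  r6, r6, r2 -> r6=0x67
epilogue: pop r6=0xe2, sp=0xa1
epilogue: pop r3=0x1f, sp=0xa2
epilogue: pop r1=0x12, sp=0xa3
prologue pushed ['r1', 'r3', 'r6'] at ['0xa2', '0xa1', '0xa0']

MEM = 0x12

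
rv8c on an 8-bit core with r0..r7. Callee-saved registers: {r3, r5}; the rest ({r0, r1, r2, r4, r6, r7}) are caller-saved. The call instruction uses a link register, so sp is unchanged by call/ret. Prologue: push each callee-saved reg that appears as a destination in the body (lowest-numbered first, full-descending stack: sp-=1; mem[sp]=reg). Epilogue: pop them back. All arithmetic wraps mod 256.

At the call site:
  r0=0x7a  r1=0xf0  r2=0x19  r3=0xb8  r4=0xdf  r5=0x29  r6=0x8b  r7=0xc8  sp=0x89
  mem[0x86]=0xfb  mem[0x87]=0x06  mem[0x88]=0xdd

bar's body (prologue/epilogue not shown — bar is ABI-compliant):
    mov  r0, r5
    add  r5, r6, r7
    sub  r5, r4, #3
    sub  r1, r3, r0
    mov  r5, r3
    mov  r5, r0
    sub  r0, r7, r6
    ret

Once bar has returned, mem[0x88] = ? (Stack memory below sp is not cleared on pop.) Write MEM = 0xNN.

MEM = 0x29

prologue: push r5 → mem[0x88]=0x29, sp=0x88
body[0] mov  r0, r5 → r0=0x29
body[1] add  r5, r6, r7 → r5=0x53
body[2] sub  r5, r4, #3 → r5=0xdc
body[3] sub  r1, r3, r0 → r1=0x8f
body[4] mov  r5, r3 → r5=0xb8
body[5] mov  r5, r0 → r5=0x29
body[6] sub  r0, r7, r6 → r0=0x3d
epilogue: pop r5=0x29, sp=0x89
prologue pushed ['r5'] at ['0x88']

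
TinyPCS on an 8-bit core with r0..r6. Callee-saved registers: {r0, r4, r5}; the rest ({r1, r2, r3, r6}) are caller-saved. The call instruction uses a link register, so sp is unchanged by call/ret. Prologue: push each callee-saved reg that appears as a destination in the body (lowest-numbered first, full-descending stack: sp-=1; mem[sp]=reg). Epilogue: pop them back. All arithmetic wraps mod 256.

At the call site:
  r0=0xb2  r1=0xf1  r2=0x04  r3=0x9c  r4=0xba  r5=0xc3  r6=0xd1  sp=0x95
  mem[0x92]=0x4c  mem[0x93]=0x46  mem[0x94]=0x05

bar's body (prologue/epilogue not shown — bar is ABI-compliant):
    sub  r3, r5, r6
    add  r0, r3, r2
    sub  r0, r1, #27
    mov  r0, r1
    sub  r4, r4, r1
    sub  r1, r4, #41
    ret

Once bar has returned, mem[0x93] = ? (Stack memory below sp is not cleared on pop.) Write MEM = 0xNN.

MEM = 0xba

prologue: push r0 → mem[0x94]=0xb2, sp=0x94
prologue: push r4 → mem[0x93]=0xba, sp=0x93
body[0] sub  r3, r5, r6 → r3=0xf2
body[1] add  r0, r3, r2 → r0=0xf6
body[2] sub  r0, r1, #27 → r0=0xd6
body[3] mov  r0, r1 → r0=0xf1
body[4] sub  r4, r4, r1 → r4=0xc9
body[5] sub  r1, r4, #41 → r1=0xa0
epilogue: pop r4=0xba, sp=0x94
epilogue: pop r0=0xb2, sp=0x95
prologue pushed ['r0', 'r4'] at ['0x94', '0x93']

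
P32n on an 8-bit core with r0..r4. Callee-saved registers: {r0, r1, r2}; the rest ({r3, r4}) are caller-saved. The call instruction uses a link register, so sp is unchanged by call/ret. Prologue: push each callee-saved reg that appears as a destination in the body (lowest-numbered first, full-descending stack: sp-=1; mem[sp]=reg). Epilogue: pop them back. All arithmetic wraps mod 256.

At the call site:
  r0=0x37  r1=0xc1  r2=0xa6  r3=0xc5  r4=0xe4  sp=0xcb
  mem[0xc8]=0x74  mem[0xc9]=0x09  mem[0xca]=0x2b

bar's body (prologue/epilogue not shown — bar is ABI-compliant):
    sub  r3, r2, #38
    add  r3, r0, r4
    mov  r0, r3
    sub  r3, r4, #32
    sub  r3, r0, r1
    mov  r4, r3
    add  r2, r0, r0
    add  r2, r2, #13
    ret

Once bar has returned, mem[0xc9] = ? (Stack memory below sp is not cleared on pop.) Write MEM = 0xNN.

prologue: push r0 -> mem[0xca]=0x37, sp=0xca
prologue: push r2 -> mem[0xc9]=0xa6, sp=0xc9
body[0] sub  r3, r2, #38 -> r3=0x80
body[1] add  r3, r0, r4 -> r3=0x1b
body[2] mov  r0, r3 -> r0=0x1b
body[3] sub  r3, r4, #32 -> r3=0xc4
body[4] sub  r3, r0, r1 -> r3=0x5a
body[5] mov  r4, r3 -> r4=0x5a
body[6] add  r2, r0, r0 -> r2=0x36
body[7] add  r2, r2, #13 -> r2=0x43
epilogue: pop r2=0xa6, sp=0xca
epilogue: pop r0=0x37, sp=0xcb
prologue pushed ['r0', 'r2'] at ['0xca', '0xc9']

MEM = 0xa6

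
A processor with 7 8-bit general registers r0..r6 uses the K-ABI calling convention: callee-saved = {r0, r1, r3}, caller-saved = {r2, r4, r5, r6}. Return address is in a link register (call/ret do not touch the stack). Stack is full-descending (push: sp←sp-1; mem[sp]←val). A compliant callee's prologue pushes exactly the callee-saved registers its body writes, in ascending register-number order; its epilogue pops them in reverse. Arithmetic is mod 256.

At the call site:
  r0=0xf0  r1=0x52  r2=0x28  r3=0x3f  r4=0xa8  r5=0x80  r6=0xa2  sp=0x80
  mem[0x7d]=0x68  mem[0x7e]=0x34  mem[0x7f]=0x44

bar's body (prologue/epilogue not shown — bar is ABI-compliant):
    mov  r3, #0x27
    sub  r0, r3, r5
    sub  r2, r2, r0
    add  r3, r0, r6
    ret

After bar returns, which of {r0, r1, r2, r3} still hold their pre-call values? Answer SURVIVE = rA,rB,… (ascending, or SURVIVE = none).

SURVIVE = r0,r1,r3

prologue: push r0 → mem[0x7f]=0xf0, sp=0x7f
prologue: push r3 → mem[0x7e]=0x3f, sp=0x7e
body[0] mov  r3, #0x27 → r3=0x27
body[1] sub  r0, r3, r5 → r0=0xa7
body[2] sub  r2, r2, r0 → r2=0x81
body[3] add  r3, r0, r6 → r3=0x49
epilogue: pop r3=0x3f, sp=0x7f
epilogue: pop r0=0xf0, sp=0x80
r0: callee-saved, written=True
r1: callee-saved, written=False
r2: caller-saved, written=True
r3: callee-saved, written=True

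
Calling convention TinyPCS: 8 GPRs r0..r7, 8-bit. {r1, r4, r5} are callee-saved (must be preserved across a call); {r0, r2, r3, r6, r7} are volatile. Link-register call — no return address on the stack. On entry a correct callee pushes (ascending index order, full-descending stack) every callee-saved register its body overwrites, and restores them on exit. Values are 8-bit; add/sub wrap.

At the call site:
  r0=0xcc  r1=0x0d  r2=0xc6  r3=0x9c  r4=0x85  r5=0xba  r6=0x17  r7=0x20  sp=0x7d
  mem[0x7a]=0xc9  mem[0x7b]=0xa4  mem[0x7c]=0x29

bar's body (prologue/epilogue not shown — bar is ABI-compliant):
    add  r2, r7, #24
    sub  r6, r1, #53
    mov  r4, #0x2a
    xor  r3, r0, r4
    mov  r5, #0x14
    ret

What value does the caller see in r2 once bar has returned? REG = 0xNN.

REG = 0x38

prologue: push r4 → mem[0x7c]=0x85, sp=0x7c
prologue: push r5 → mem[0x7b]=0xba, sp=0x7b
body[0] add  r2, r7, #24 → r2=0x38
body[1] sub  r6, r1, #53 → r6=0xd8
body[2] mov  r4, #0x2a → r4=0x2a
body[3] xor  r3, r0, r4 → r3=0xe6
body[4] mov  r5, #0x14 → r5=0x14
epilogue: pop r5=0xba, sp=0x7c
epilogue: pop r4=0x85, sp=0x7d
r2 is caller-saved → body value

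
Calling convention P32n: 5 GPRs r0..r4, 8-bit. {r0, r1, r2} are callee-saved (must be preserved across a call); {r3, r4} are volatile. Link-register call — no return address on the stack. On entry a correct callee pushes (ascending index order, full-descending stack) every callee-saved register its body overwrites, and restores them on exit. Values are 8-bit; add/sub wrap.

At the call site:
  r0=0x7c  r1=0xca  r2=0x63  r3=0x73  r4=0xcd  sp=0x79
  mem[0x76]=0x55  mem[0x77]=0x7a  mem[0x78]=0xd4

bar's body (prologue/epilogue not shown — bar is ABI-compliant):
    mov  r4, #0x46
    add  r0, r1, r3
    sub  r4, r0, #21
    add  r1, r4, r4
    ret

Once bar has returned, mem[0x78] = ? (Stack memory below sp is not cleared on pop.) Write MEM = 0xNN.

prologue: push r0 → mem[0x78]=0x7c, sp=0x78
prologue: push r1 → mem[0x77]=0xca, sp=0x77
body[0] mov  r4, #0x46 → r4=0x46
body[1] add  r0, r1, r3 → r0=0x3d
body[2] sub  r4, r0, #21 → r4=0x28
body[3] add  r1, r4, r4 → r1=0x50
epilogue: pop r1=0xca, sp=0x78
epilogue: pop r0=0x7c, sp=0x79
prologue pushed ['r0', 'r1'] at ['0x78', '0x77']

MEM = 0x7c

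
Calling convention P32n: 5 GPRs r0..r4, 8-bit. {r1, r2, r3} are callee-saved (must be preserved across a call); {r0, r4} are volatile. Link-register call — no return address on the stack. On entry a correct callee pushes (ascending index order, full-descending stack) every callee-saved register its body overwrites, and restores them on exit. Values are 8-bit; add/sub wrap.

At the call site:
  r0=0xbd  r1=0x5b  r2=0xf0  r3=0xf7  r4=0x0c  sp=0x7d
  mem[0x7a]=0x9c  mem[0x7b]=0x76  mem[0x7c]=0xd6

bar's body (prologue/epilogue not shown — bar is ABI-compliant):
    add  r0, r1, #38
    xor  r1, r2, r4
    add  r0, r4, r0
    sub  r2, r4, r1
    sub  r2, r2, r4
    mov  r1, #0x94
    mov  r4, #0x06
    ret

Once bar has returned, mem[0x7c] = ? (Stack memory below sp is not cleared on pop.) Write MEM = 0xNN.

MEM = 0x5b

prologue: push r1 -> mem[0x7c]=0x5b, sp=0x7c
prologue: push r2 -> mem[0x7b]=0xf0, sp=0x7b
body[0] add  r0, r1, #38 -> r0=0x81
body[1] xor  r1, r2, r4 -> r1=0xfc
body[2] add  r0, r4, r0 -> r0=0x8d
body[3] sub  r2, r4, r1 -> r2=0x10
body[4] sub  r2, r2, r4 -> r2=0x04
body[5] mov  r1, #0x94 -> r1=0x94
body[6] mov  r4, #0x06 -> r4=0x06
epilogue: pop r2=0xf0, sp=0x7c
epilogue: pop r1=0x5b, sp=0x7d
prologue pushed ['r1', 'r2'] at ['0x7c', '0x7b']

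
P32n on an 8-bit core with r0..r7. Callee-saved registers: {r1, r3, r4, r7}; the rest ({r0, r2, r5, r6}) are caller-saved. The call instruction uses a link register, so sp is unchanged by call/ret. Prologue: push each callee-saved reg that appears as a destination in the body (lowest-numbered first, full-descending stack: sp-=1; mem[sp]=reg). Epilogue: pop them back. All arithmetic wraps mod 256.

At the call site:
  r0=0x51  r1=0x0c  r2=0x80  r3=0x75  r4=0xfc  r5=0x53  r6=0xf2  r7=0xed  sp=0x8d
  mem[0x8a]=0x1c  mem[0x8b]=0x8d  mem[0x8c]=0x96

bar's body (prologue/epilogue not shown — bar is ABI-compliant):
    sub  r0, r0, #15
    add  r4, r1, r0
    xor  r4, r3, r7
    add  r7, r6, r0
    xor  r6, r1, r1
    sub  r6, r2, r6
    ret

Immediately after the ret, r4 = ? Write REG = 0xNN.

prologue: push r4 -> mem[0x8c]=0xfc, sp=0x8c
prologue: push r7 -> mem[0x8b]=0xed, sp=0x8b
body[0] sub  r0, r0, #15 -> r0=0x42
body[1] add  r4, r1, r0 -> r4=0x4e
body[2] xor  r4, r3, r7 -> r4=0x98
body[3] add  r7, r6, r0 -> r7=0x34
body[4] xor  r6, r1, r1 -> r6=0x00
body[5] sub  r6, r2, r6 -> r6=0x80
epilogue: pop r7=0xed, sp=0x8c
epilogue: pop r4=0xfc, sp=0x8d
r4 is callee-saved -> restored

REG = 0xfc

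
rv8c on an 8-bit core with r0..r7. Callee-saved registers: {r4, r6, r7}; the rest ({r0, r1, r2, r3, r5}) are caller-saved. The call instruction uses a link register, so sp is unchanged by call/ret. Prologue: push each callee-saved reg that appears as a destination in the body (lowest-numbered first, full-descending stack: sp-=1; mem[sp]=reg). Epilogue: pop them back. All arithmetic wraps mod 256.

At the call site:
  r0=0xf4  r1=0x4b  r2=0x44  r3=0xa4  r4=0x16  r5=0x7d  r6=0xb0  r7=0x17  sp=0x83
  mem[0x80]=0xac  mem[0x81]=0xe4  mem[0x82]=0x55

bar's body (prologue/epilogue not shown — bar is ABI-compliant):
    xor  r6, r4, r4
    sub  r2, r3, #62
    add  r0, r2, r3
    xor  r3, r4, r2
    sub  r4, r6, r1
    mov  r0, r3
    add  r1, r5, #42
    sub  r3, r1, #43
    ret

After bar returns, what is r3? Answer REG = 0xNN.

prologue: push r4 -> mem[0x82]=0x16, sp=0x82
prologue: push r6 -> mem[0x81]=0xb0, sp=0x81
body[0] xor  r6, r4, r4 -> r6=0x00
body[1] sub  r2, r3, #62 -> r2=0x66
body[2] add  r0, r2, r3 -> r0=0x0a
body[3] xor  r3, r4, r2 -> r3=0x70
body[4] sub  r4, r6, r1 -> r4=0xb5
body[5] mov  r0, r3 -> r0=0x70
body[6] add  r1, r5, #42 -> r1=0xa7
body[7] sub  r3, r1, #43 -> r3=0x7c
epilogue: pop r6=0xb0, sp=0x82
epilogue: pop r4=0x16, sp=0x83
r3 is caller-saved -> body value

REG = 0x7c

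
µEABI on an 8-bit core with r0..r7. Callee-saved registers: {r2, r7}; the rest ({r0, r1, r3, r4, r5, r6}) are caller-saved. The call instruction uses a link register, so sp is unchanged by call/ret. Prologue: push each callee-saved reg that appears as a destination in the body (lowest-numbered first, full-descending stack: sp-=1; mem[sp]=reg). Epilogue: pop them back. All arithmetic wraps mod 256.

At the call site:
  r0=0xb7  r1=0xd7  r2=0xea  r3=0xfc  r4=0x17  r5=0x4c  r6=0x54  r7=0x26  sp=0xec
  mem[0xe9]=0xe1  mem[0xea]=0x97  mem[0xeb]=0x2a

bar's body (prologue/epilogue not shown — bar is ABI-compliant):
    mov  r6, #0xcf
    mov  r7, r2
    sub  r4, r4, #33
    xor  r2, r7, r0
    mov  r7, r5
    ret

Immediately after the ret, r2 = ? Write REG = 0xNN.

REG = 0xea

prologue: push r2 → mem[0xeb]=0xea, sp=0xeb
prologue: push r7 → mem[0xea]=0x26, sp=0xea
body[0] mov  r6, #0xcf → r6=0xcf
body[1] mov  r7, r2 → r7=0xea
body[2] sub  r4, r4, #33 → r4=0xf6
body[3] xor  r2, r7, r0 → r2=0x5d
body[4] mov  r7, r5 → r7=0x4c
epilogue: pop r7=0x26, sp=0xeb
epilogue: pop r2=0xea, sp=0xec
r2 is callee-saved → restored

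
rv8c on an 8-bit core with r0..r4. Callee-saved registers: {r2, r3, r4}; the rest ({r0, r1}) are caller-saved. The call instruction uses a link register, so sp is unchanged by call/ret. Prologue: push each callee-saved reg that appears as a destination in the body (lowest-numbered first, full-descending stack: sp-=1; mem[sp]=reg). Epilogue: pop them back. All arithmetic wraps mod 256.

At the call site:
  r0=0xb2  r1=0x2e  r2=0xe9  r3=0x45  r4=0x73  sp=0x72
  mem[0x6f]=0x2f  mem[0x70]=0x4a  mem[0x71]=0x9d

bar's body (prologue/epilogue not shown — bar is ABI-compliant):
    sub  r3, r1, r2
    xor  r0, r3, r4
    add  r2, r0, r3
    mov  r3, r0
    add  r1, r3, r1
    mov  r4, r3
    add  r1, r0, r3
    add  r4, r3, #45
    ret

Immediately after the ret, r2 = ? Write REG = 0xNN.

REG = 0xe9

prologue: push r2 -> mem[0x71]=0xe9, sp=0x71
prologue: push r3 -> mem[0x70]=0x45, sp=0x70
prologue: push r4 -> mem[0x6f]=0x73, sp=0x6f
body[0] sub  r3, r1, r2 -> r3=0x45
body[1] xor  r0, r3, r4 -> r0=0x36
body[2] add  r2, r0, r3 -> r2=0x7b
body[3] mov  r3, r0 -> r3=0x36
body[4] add  r1, r3, r1 -> r1=0x64
body[5] mov  r4, r3 -> r4=0x36
body[6] add  r1, r0, r3 -> r1=0x6c
body[7] add  r4, r3, #45 -> r4=0x63
epilogue: pop r4=0x73, sp=0x70
epilogue: pop r3=0x45, sp=0x71
epilogue: pop r2=0xe9, sp=0x72
r2 is callee-saved -> restored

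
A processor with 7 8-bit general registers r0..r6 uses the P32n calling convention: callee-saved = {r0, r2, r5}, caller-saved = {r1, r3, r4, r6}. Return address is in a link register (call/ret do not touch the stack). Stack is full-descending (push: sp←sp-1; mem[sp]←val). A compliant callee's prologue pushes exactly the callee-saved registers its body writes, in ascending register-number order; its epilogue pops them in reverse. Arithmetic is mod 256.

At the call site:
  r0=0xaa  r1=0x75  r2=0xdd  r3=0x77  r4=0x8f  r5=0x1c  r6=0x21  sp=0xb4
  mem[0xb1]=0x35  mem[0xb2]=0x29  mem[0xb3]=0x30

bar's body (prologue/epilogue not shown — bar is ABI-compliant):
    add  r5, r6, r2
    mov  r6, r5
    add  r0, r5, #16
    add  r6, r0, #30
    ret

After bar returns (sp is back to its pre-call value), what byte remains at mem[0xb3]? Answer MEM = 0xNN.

prologue: push r0 → mem[0xb3]=0xaa, sp=0xb3
prologue: push r5 → mem[0xb2]=0x1c, sp=0xb2
body[0] add  r5, r6, r2 → r5=0xfe
body[1] mov  r6, r5 → r6=0xfe
body[2] add  r0, r5, #16 → r0=0x0e
body[3] add  r6, r0, #30 → r6=0x2c
epilogue: pop r5=0x1c, sp=0xb3
epilogue: pop r0=0xaa, sp=0xb4
prologue pushed ['r0', 'r5'] at ['0xb3', '0xb2']

MEM = 0xaa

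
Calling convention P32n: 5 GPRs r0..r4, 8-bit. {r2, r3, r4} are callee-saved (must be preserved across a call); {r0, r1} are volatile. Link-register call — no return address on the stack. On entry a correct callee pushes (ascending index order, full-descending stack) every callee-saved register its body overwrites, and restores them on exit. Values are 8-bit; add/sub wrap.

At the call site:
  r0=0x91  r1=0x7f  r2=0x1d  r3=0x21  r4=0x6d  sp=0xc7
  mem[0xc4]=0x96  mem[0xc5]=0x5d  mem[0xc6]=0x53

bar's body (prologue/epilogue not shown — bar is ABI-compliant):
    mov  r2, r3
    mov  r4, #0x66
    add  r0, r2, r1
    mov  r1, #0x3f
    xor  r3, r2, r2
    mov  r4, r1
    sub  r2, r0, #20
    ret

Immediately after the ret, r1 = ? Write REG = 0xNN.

prologue: push r2 → mem[0xc6]=0x1d, sp=0xc6
prologue: push r3 → mem[0xc5]=0x21, sp=0xc5
prologue: push r4 → mem[0xc4]=0x6d, sp=0xc4
body[0] mov  r2, r3 → r2=0x21
body[1] mov  r4, #0x66 → r4=0x66
body[2] add  r0, r2, r1 → r0=0xa0
body[3] mov  r1, #0x3f → r1=0x3f
body[4] xor  r3, r2, r2 → r3=0x00
body[5] mov  r4, r1 → r4=0x3f
body[6] sub  r2, r0, #20 → r2=0x8c
epilogue: pop r4=0x6d, sp=0xc5
epilogue: pop r3=0x21, sp=0xc6
epilogue: pop r2=0x1d, sp=0xc7
r1 is caller-saved → body value

REG = 0x3f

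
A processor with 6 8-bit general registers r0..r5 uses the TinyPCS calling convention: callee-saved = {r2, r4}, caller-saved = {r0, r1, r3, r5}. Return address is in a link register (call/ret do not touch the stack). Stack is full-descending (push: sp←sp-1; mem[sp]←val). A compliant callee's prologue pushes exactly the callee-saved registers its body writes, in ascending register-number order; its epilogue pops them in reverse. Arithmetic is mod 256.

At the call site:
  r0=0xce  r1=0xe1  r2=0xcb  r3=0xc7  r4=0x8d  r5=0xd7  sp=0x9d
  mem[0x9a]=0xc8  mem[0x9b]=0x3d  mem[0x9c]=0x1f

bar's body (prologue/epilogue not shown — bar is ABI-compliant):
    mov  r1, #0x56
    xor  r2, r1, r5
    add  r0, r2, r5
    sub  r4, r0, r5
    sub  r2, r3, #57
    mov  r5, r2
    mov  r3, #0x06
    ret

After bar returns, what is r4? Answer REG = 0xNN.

REG = 0x8d

prologue: push r2 -> mem[0x9c]=0xcb, sp=0x9c
prologue: push r4 -> mem[0x9b]=0x8d, sp=0x9b
body[0] mov  r1, #0x56 -> r1=0x56
body[1] xor  r2, r1, r5 -> r2=0x81
body[2] add  r0, r2, r5 -> r0=0x58
body[3] sub  r4, r0, r5 -> r4=0x81
body[4] sub  r2, r3, #57 -> r2=0x8e
body[5] mov  r5, r2 -> r5=0x8e
body[6] mov  r3, #0x06 -> r3=0x06
epilogue: pop r4=0x8d, sp=0x9c
epilogue: pop r2=0xcb, sp=0x9d
r4 is callee-saved -> restored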